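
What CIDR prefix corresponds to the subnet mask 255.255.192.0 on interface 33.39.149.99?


Binary: 11111111.11111111.11000000.00000000
Count leading 1s
Prefix: /18


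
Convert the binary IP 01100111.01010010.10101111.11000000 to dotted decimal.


01100111 = 103
01010010 = 82
10101111 = 175
11000000 = 192
IP: 103.82.175.192


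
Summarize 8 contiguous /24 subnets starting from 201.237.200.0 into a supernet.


Original prefix: /24
Number of subnets: 8 = 2^3
New prefix = 24 - 3 = 21
Supernet: 201.237.200.0/21


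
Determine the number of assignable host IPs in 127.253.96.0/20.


Host bits = 32 - 20 = 12
Total addresses = 2^12 = 4096
Usable = total - 2 (network and broadcast)
Usable hosts: 4094


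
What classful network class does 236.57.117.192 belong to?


First octet: 236
Binary: 11101100
1110xxxx -> Class D (224-239)
Class D (multicast), default mask N/A


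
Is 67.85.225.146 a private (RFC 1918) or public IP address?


RFC 1918 private ranges:
  10.0.0.0/8 (10.0.0.0 - 10.255.255.255)
  172.16.0.0/12 (172.16.0.0 - 172.31.255.255)
  192.168.0.0/16 (192.168.0.0 - 192.168.255.255)
Public (not in any RFC 1918 range)


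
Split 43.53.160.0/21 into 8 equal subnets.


New prefix = 21 + 3 = 24
Each subnet has 256 addresses
  43.53.160.0/24
  43.53.161.0/24
  43.53.162.0/24
  43.53.163.0/24
  43.53.164.0/24
  43.53.165.0/24
  43.53.166.0/24
  43.53.167.0/24
Subnets: 43.53.160.0/24, 43.53.161.0/24, 43.53.162.0/24, 43.53.163.0/24, 43.53.164.0/24, 43.53.165.0/24, 43.53.166.0/24, 43.53.167.0/24


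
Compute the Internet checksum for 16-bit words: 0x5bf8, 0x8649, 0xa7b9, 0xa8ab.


Sum all words (with carry folding):
+ 0x5bf8 = 0x5bf8
+ 0x8649 = 0xe241
+ 0xa7b9 = 0x89fb
+ 0xa8ab = 0x32a7
One's complement: ~0x32a7
Checksum = 0xcd58


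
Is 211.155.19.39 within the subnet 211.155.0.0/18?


Subnet network: 211.155.0.0
Test IP AND mask: 211.155.0.0
Yes, 211.155.19.39 is in 211.155.0.0/18


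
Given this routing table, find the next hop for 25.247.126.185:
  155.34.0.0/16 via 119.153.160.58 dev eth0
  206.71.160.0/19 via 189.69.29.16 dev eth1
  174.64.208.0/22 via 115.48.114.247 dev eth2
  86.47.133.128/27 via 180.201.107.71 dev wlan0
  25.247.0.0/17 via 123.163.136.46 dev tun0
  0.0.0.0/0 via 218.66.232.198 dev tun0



Longest prefix match for 25.247.126.185:
  /16 155.34.0.0: no
  /19 206.71.160.0: no
  /22 174.64.208.0: no
  /27 86.47.133.128: no
  /17 25.247.0.0: MATCH
  /0 0.0.0.0: MATCH
Selected: next-hop 123.163.136.46 via tun0 (matched /17)


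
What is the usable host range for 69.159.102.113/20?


Network: 69.159.96.0
Broadcast: 69.159.111.255
First usable = network + 1
Last usable = broadcast - 1
Range: 69.159.96.1 to 69.159.111.254


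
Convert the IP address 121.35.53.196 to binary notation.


121 = 01111001
35 = 00100011
53 = 00110101
196 = 11000100
Binary: 01111001.00100011.00110101.11000100


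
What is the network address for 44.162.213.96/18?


IP:   00101100.10100010.11010101.01100000
Mask: 11111111.11111111.11000000.00000000
AND operation:
Net:  00101100.10100010.11000000.00000000
Network: 44.162.192.0/18


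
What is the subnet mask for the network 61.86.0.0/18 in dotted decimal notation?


/18 means 18 network bits, 14 host bits
Binary: 11111111111111111100000000000000
Mask: 255.255.192.0


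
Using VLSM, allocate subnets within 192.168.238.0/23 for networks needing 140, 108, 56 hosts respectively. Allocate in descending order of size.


140 hosts -> /24 (254 usable): 192.168.238.0/24
108 hosts -> /25 (126 usable): 192.168.239.0/25
56 hosts -> /26 (62 usable): 192.168.239.128/26
Allocation: 192.168.238.0/24 (140 hosts, 254 usable); 192.168.239.0/25 (108 hosts, 126 usable); 192.168.239.128/26 (56 hosts, 62 usable)


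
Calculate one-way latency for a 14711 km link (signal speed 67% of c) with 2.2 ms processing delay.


Speed = 0.67 * 3e5 km/s = 201000 km/s
Propagation delay = 14711 / 201000 = 0.0732 s = 73.1891 ms
Processing delay = 2.2 ms
Total one-way latency = 75.3891 ms


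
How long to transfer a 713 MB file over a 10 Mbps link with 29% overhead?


Effective throughput = 10 * (1 - 29/100) = 7.1 Mbps
File size in Mb = 713 * 8 = 5704 Mb
Time = 5704 / 7.1
Time = 803.3803 seconds


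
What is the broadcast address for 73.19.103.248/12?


Network: 73.16.0.0/12
Host bits = 20
Set all host bits to 1:
Broadcast: 73.31.255.255


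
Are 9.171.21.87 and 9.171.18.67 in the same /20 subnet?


Mask: 255.255.240.0
9.171.21.87 AND mask = 9.171.16.0
9.171.18.67 AND mask = 9.171.16.0
Yes, same subnet (9.171.16.0)


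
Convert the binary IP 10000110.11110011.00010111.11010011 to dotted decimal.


10000110 = 134
11110011 = 243
00010111 = 23
11010011 = 211
IP: 134.243.23.211


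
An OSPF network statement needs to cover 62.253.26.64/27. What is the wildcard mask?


Subnet mask: 255.255.255.224
Wildcard = 255.255.255.255 - subnet mask
255 - 255 = 0
255 - 255 = 0
255 - 255 = 0
255 - 224 = 31
Wildcard: 0.0.0.31


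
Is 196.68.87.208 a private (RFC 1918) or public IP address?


RFC 1918 private ranges:
  10.0.0.0/8 (10.0.0.0 - 10.255.255.255)
  172.16.0.0/12 (172.16.0.0 - 172.31.255.255)
  192.168.0.0/16 (192.168.0.0 - 192.168.255.255)
Public (not in any RFC 1918 range)


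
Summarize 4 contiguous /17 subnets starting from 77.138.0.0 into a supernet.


Original prefix: /17
Number of subnets: 4 = 2^2
New prefix = 17 - 2 = 15
Supernet: 77.138.0.0/15


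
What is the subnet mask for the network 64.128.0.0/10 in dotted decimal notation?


/10 means 10 network bits, 22 host bits
Binary: 11111111110000000000000000000000
Mask: 255.192.0.0


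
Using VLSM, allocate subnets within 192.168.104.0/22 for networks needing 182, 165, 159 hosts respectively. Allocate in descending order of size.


182 hosts -> /24 (254 usable): 192.168.104.0/24
165 hosts -> /24 (254 usable): 192.168.105.0/24
159 hosts -> /24 (254 usable): 192.168.106.0/24
Allocation: 192.168.104.0/24 (182 hosts, 254 usable); 192.168.105.0/24 (165 hosts, 254 usable); 192.168.106.0/24 (159 hosts, 254 usable)


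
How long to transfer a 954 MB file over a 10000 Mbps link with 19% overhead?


Effective throughput = 10000 * (1 - 19/100) = 8100.0 Mbps
File size in Mb = 954 * 8 = 7632 Mb
Time = 7632 / 8100.0
Time = 0.9422 seconds


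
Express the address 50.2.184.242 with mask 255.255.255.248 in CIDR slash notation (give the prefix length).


Binary: 11111111.11111111.11111111.11111000
Count leading 1s
Prefix: /29


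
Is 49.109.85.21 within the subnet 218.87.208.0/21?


Subnet network: 218.87.208.0
Test IP AND mask: 49.109.80.0
No, 49.109.85.21 is not in 218.87.208.0/21


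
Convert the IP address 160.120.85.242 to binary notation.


160 = 10100000
120 = 01111000
85 = 01010101
242 = 11110010
Binary: 10100000.01111000.01010101.11110010


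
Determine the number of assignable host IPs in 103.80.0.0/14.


Host bits = 32 - 14 = 18
Total addresses = 2^18 = 262144
Usable = total - 2 (network and broadcast)
Usable hosts: 262142


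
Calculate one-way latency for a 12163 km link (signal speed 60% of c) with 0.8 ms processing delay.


Speed = 0.6 * 3e5 km/s = 180000 km/s
Propagation delay = 12163 / 180000 = 0.0676 s = 67.5722 ms
Processing delay = 0.8 ms
Total one-way latency = 68.3722 ms


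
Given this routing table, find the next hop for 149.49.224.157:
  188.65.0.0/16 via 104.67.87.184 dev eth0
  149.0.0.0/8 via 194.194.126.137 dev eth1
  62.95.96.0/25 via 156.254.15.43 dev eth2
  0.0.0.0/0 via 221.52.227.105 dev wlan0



Longest prefix match for 149.49.224.157:
  /16 188.65.0.0: no
  /8 149.0.0.0: MATCH
  /25 62.95.96.0: no
  /0 0.0.0.0: MATCH
Selected: next-hop 194.194.126.137 via eth1 (matched /8)


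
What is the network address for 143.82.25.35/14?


IP:   10001111.01010010.00011001.00100011
Mask: 11111111.11111100.00000000.00000000
AND operation:
Net:  10001111.01010000.00000000.00000000
Network: 143.80.0.0/14


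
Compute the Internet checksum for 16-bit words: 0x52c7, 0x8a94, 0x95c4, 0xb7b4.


Sum all words (with carry folding):
+ 0x52c7 = 0x52c7
+ 0x8a94 = 0xdd5b
+ 0x95c4 = 0x7320
+ 0xb7b4 = 0x2ad5
One's complement: ~0x2ad5
Checksum = 0xd52a


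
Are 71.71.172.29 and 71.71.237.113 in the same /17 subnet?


Mask: 255.255.128.0
71.71.172.29 AND mask = 71.71.128.0
71.71.237.113 AND mask = 71.71.128.0
Yes, same subnet (71.71.128.0)


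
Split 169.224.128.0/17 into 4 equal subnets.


New prefix = 17 + 2 = 19
Each subnet has 8192 addresses
  169.224.128.0/19
  169.224.160.0/19
  169.224.192.0/19
  169.224.224.0/19
Subnets: 169.224.128.0/19, 169.224.160.0/19, 169.224.192.0/19, 169.224.224.0/19


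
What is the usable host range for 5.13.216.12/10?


Network: 5.0.0.0
Broadcast: 5.63.255.255
First usable = network + 1
Last usable = broadcast - 1
Range: 5.0.0.1 to 5.63.255.254


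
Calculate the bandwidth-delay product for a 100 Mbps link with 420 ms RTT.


BDP = bandwidth * RTT
= 100 Mbps * 420 ms
= 100 * 1e6 * 420 / 1000 bits
= 42000000 bits
= 5250000 bytes
= 5126.9531 KB
BDP = 42000000 bits (5250000 bytes)


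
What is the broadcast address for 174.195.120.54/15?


Network: 174.194.0.0/15
Host bits = 17
Set all host bits to 1:
Broadcast: 174.195.255.255


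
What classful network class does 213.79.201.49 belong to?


First octet: 213
Binary: 11010101
110xxxxx -> Class C (192-223)
Class C, default mask 255.255.255.0 (/24)


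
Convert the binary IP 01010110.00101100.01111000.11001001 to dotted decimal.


01010110 = 86
00101100 = 44
01111000 = 120
11001001 = 201
IP: 86.44.120.201


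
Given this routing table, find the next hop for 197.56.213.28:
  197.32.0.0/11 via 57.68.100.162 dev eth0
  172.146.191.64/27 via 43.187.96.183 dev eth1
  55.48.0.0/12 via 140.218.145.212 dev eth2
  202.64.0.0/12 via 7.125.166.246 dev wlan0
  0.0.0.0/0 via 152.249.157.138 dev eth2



Longest prefix match for 197.56.213.28:
  /11 197.32.0.0: MATCH
  /27 172.146.191.64: no
  /12 55.48.0.0: no
  /12 202.64.0.0: no
  /0 0.0.0.0: MATCH
Selected: next-hop 57.68.100.162 via eth0 (matched /11)


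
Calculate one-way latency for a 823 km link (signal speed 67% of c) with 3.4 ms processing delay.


Speed = 0.67 * 3e5 km/s = 201000 km/s
Propagation delay = 823 / 201000 = 0.0041 s = 4.0945 ms
Processing delay = 3.4 ms
Total one-way latency = 7.4945 ms


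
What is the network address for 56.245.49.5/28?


IP:   00111000.11110101.00110001.00000101
Mask: 11111111.11111111.11111111.11110000
AND operation:
Net:  00111000.11110101.00110001.00000000
Network: 56.245.49.0/28


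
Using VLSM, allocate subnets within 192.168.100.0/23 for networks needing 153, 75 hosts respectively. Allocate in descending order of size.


153 hosts -> /24 (254 usable): 192.168.100.0/24
75 hosts -> /25 (126 usable): 192.168.101.0/25
Allocation: 192.168.100.0/24 (153 hosts, 254 usable); 192.168.101.0/25 (75 hosts, 126 usable)


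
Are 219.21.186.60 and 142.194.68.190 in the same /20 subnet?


Mask: 255.255.240.0
219.21.186.60 AND mask = 219.21.176.0
142.194.68.190 AND mask = 142.194.64.0
No, different subnets (219.21.176.0 vs 142.194.64.0)


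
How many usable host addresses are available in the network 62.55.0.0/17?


Host bits = 32 - 17 = 15
Total addresses = 2^15 = 32768
Usable = total - 2 (network and broadcast)
Usable hosts: 32766


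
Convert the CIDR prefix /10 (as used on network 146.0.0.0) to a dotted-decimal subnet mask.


/10 means 10 network bits, 22 host bits
Binary: 11111111110000000000000000000000
Mask: 255.192.0.0


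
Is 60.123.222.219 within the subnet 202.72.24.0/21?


Subnet network: 202.72.24.0
Test IP AND mask: 60.123.216.0
No, 60.123.222.219 is not in 202.72.24.0/21


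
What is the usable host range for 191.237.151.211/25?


Network: 191.237.151.128
Broadcast: 191.237.151.255
First usable = network + 1
Last usable = broadcast - 1
Range: 191.237.151.129 to 191.237.151.254


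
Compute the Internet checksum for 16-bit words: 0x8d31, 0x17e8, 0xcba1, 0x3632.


Sum all words (with carry folding):
+ 0x8d31 = 0x8d31
+ 0x17e8 = 0xa519
+ 0xcba1 = 0x70bb
+ 0x3632 = 0xa6ed
One's complement: ~0xa6ed
Checksum = 0x5912


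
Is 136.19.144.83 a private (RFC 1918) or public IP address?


RFC 1918 private ranges:
  10.0.0.0/8 (10.0.0.0 - 10.255.255.255)
  172.16.0.0/12 (172.16.0.0 - 172.31.255.255)
  192.168.0.0/16 (192.168.0.0 - 192.168.255.255)
Public (not in any RFC 1918 range)


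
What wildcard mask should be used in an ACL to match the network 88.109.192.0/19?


Subnet mask: 255.255.224.0
Wildcard = 255.255.255.255 - subnet mask
255 - 255 = 0
255 - 255 = 0
255 - 224 = 31
255 - 0 = 255
Wildcard: 0.0.31.255


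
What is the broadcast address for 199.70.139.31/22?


Network: 199.70.136.0/22
Host bits = 10
Set all host bits to 1:
Broadcast: 199.70.139.255


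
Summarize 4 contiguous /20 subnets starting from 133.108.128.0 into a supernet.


Original prefix: /20
Number of subnets: 4 = 2^2
New prefix = 20 - 2 = 18
Supernet: 133.108.128.0/18


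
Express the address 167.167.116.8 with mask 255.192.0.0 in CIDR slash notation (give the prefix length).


Binary: 11111111.11000000.00000000.00000000
Count leading 1s
Prefix: /10


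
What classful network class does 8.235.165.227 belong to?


First octet: 8
Binary: 00001000
0xxxxxxx -> Class A (1-126)
Class A, default mask 255.0.0.0 (/8)


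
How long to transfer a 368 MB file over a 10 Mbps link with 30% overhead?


Effective throughput = 10 * (1 - 30/100) = 7 Mbps
File size in Mb = 368 * 8 = 2944 Mb
Time = 2944 / 7
Time = 420.5714 seconds


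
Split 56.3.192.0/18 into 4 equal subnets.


New prefix = 18 + 2 = 20
Each subnet has 4096 addresses
  56.3.192.0/20
  56.3.208.0/20
  56.3.224.0/20
  56.3.240.0/20
Subnets: 56.3.192.0/20, 56.3.208.0/20, 56.3.224.0/20, 56.3.240.0/20


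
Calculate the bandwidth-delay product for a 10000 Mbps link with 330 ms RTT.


BDP = bandwidth * RTT
= 10000 Mbps * 330 ms
= 10000 * 1e6 * 330 / 1000 bits
= 3300000000 bits
= 412500000 bytes
= 402832.0312 KB
BDP = 3300000000 bits (412500000 bytes)


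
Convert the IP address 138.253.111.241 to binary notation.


138 = 10001010
253 = 11111101
111 = 01101111
241 = 11110001
Binary: 10001010.11111101.01101111.11110001


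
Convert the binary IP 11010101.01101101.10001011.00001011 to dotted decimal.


11010101 = 213
01101101 = 109
10001011 = 139
00001011 = 11
IP: 213.109.139.11


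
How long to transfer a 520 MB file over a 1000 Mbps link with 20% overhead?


Effective throughput = 1000 * (1 - 20/100) = 800 Mbps
File size in Mb = 520 * 8 = 4160 Mb
Time = 4160 / 800
Time = 5.2 seconds


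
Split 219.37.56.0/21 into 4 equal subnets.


New prefix = 21 + 2 = 23
Each subnet has 512 addresses
  219.37.56.0/23
  219.37.58.0/23
  219.37.60.0/23
  219.37.62.0/23
Subnets: 219.37.56.0/23, 219.37.58.0/23, 219.37.60.0/23, 219.37.62.0/23


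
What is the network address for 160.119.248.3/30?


IP:   10100000.01110111.11111000.00000011
Mask: 11111111.11111111.11111111.11111100
AND operation:
Net:  10100000.01110111.11111000.00000000
Network: 160.119.248.0/30


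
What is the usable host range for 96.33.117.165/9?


Network: 96.0.0.0
Broadcast: 96.127.255.255
First usable = network + 1
Last usable = broadcast - 1
Range: 96.0.0.1 to 96.127.255.254


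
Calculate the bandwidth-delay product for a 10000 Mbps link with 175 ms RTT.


BDP = bandwidth * RTT
= 10000 Mbps * 175 ms
= 10000 * 1e6 * 175 / 1000 bits
= 1750000000 bits
= 218750000 bytes
= 213623.0469 KB
BDP = 1750000000 bits (218750000 bytes)


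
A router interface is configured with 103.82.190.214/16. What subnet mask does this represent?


/16 means 16 network bits, 16 host bits
Binary: 11111111111111110000000000000000
Mask: 255.255.0.0


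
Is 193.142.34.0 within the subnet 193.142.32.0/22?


Subnet network: 193.142.32.0
Test IP AND mask: 193.142.32.0
Yes, 193.142.34.0 is in 193.142.32.0/22


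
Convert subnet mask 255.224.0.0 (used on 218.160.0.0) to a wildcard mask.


Subnet mask: 255.224.0.0
Wildcard = 255.255.255.255 - subnet mask
255 - 255 = 0
255 - 224 = 31
255 - 0 = 255
255 - 0 = 255
Wildcard: 0.31.255.255


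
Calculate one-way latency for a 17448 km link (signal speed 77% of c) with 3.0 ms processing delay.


Speed = 0.77 * 3e5 km/s = 231000 km/s
Propagation delay = 17448 / 231000 = 0.0755 s = 75.5325 ms
Processing delay = 3.0 ms
Total one-way latency = 78.5325 ms


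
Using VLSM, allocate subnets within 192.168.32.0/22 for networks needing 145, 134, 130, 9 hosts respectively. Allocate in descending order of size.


145 hosts -> /24 (254 usable): 192.168.32.0/24
134 hosts -> /24 (254 usable): 192.168.33.0/24
130 hosts -> /24 (254 usable): 192.168.34.0/24
9 hosts -> /28 (14 usable): 192.168.35.0/28
Allocation: 192.168.32.0/24 (145 hosts, 254 usable); 192.168.33.0/24 (134 hosts, 254 usable); 192.168.34.0/24 (130 hosts, 254 usable); 192.168.35.0/28 (9 hosts, 14 usable)


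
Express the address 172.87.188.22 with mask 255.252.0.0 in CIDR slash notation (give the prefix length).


Binary: 11111111.11111100.00000000.00000000
Count leading 1s
Prefix: /14


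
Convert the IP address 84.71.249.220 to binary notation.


84 = 01010100
71 = 01000111
249 = 11111001
220 = 11011100
Binary: 01010100.01000111.11111001.11011100


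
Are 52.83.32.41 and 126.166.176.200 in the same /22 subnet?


Mask: 255.255.252.0
52.83.32.41 AND mask = 52.83.32.0
126.166.176.200 AND mask = 126.166.176.0
No, different subnets (52.83.32.0 vs 126.166.176.0)


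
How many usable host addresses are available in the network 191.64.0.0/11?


Host bits = 32 - 11 = 21
Total addresses = 2^21 = 2097152
Usable = total - 2 (network and broadcast)
Usable hosts: 2097150


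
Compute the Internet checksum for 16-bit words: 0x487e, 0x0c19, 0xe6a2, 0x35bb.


Sum all words (with carry folding):
+ 0x487e = 0x487e
+ 0x0c19 = 0x5497
+ 0xe6a2 = 0x3b3a
+ 0x35bb = 0x70f5
One's complement: ~0x70f5
Checksum = 0x8f0a


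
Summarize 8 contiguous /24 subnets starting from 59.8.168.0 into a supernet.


Original prefix: /24
Number of subnets: 8 = 2^3
New prefix = 24 - 3 = 21
Supernet: 59.8.168.0/21


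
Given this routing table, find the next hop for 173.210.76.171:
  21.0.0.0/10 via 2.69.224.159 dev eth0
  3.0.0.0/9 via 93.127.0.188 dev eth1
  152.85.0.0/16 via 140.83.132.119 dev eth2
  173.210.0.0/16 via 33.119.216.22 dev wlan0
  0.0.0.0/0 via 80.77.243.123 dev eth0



Longest prefix match for 173.210.76.171:
  /10 21.0.0.0: no
  /9 3.0.0.0: no
  /16 152.85.0.0: no
  /16 173.210.0.0: MATCH
  /0 0.0.0.0: MATCH
Selected: next-hop 33.119.216.22 via wlan0 (matched /16)


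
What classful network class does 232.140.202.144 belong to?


First octet: 232
Binary: 11101000
1110xxxx -> Class D (224-239)
Class D (multicast), default mask N/A


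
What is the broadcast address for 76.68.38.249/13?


Network: 76.64.0.0/13
Host bits = 19
Set all host bits to 1:
Broadcast: 76.71.255.255


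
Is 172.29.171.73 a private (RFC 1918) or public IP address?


RFC 1918 private ranges:
  10.0.0.0/8 (10.0.0.0 - 10.255.255.255)
  172.16.0.0/12 (172.16.0.0 - 172.31.255.255)
  192.168.0.0/16 (192.168.0.0 - 192.168.255.255)
Private (in 172.16.0.0/12)


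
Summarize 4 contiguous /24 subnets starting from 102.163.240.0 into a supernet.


Original prefix: /24
Number of subnets: 4 = 2^2
New prefix = 24 - 2 = 22
Supernet: 102.163.240.0/22


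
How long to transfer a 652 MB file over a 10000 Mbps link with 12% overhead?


Effective throughput = 10000 * (1 - 12/100) = 8800 Mbps
File size in Mb = 652 * 8 = 5216 Mb
Time = 5216 / 8800
Time = 0.5927 seconds


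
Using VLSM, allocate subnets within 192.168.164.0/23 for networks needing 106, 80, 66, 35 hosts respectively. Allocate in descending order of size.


106 hosts -> /25 (126 usable): 192.168.164.0/25
80 hosts -> /25 (126 usable): 192.168.164.128/25
66 hosts -> /25 (126 usable): 192.168.165.0/25
35 hosts -> /26 (62 usable): 192.168.165.128/26
Allocation: 192.168.164.0/25 (106 hosts, 126 usable); 192.168.164.128/25 (80 hosts, 126 usable); 192.168.165.0/25 (66 hosts, 126 usable); 192.168.165.128/26 (35 hosts, 62 usable)


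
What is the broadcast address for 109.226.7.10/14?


Network: 109.224.0.0/14
Host bits = 18
Set all host bits to 1:
Broadcast: 109.227.255.255


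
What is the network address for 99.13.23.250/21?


IP:   01100011.00001101.00010111.11111010
Mask: 11111111.11111111.11111000.00000000
AND operation:
Net:  01100011.00001101.00010000.00000000
Network: 99.13.16.0/21


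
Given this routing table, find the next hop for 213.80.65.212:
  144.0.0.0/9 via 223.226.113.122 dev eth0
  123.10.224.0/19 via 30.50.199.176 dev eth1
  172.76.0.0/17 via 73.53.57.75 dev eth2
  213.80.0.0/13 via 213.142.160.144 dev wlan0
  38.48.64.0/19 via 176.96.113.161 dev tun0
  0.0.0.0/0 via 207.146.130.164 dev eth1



Longest prefix match for 213.80.65.212:
  /9 144.0.0.0: no
  /19 123.10.224.0: no
  /17 172.76.0.0: no
  /13 213.80.0.0: MATCH
  /19 38.48.64.0: no
  /0 0.0.0.0: MATCH
Selected: next-hop 213.142.160.144 via wlan0 (matched /13)


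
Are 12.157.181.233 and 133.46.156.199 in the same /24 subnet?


Mask: 255.255.255.0
12.157.181.233 AND mask = 12.157.181.0
133.46.156.199 AND mask = 133.46.156.0
No, different subnets (12.157.181.0 vs 133.46.156.0)


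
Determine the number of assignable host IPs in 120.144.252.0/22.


Host bits = 32 - 22 = 10
Total addresses = 2^10 = 1024
Usable = total - 2 (network and broadcast)
Usable hosts: 1022


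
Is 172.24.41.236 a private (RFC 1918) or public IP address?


RFC 1918 private ranges:
  10.0.0.0/8 (10.0.0.0 - 10.255.255.255)
  172.16.0.0/12 (172.16.0.0 - 172.31.255.255)
  192.168.0.0/16 (192.168.0.0 - 192.168.255.255)
Private (in 172.16.0.0/12)


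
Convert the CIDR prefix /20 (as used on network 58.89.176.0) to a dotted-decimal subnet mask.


/20 means 20 network bits, 12 host bits
Binary: 11111111111111111111000000000000
Mask: 255.255.240.0


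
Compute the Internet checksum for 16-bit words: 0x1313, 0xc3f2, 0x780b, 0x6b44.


Sum all words (with carry folding):
+ 0x1313 = 0x1313
+ 0xc3f2 = 0xd705
+ 0x780b = 0x4f11
+ 0x6b44 = 0xba55
One's complement: ~0xba55
Checksum = 0x45aa


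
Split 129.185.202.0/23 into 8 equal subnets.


New prefix = 23 + 3 = 26
Each subnet has 64 addresses
  129.185.202.0/26
  129.185.202.64/26
  129.185.202.128/26
  129.185.202.192/26
  129.185.203.0/26
  129.185.203.64/26
  129.185.203.128/26
  129.185.203.192/26
Subnets: 129.185.202.0/26, 129.185.202.64/26, 129.185.202.128/26, 129.185.202.192/26, 129.185.203.0/26, 129.185.203.64/26, 129.185.203.128/26, 129.185.203.192/26


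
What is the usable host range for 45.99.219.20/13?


Network: 45.96.0.0
Broadcast: 45.103.255.255
First usable = network + 1
Last usable = broadcast - 1
Range: 45.96.0.1 to 45.103.255.254


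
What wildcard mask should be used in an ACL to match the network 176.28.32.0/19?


Subnet mask: 255.255.224.0
Wildcard = 255.255.255.255 - subnet mask
255 - 255 = 0
255 - 255 = 0
255 - 224 = 31
255 - 0 = 255
Wildcard: 0.0.31.255


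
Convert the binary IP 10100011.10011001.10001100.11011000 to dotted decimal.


10100011 = 163
10011001 = 153
10001100 = 140
11011000 = 216
IP: 163.153.140.216


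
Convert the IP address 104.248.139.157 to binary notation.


104 = 01101000
248 = 11111000
139 = 10001011
157 = 10011101
Binary: 01101000.11111000.10001011.10011101


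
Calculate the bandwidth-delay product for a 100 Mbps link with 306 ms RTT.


BDP = bandwidth * RTT
= 100 Mbps * 306 ms
= 100 * 1e6 * 306 / 1000 bits
= 30600000 bits
= 3825000 bytes
= 3735.3516 KB
BDP = 30600000 bits (3825000 bytes)


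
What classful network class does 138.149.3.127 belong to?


First octet: 138
Binary: 10001010
10xxxxxx -> Class B (128-191)
Class B, default mask 255.255.0.0 (/16)


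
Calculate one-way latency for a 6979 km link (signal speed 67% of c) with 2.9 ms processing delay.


Speed = 0.67 * 3e5 km/s = 201000 km/s
Propagation delay = 6979 / 201000 = 0.0347 s = 34.7214 ms
Processing delay = 2.9 ms
Total one-way latency = 37.6214 ms


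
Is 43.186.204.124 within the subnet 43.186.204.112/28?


Subnet network: 43.186.204.112
Test IP AND mask: 43.186.204.112
Yes, 43.186.204.124 is in 43.186.204.112/28


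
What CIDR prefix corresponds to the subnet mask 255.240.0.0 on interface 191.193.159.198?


Binary: 11111111.11110000.00000000.00000000
Count leading 1s
Prefix: /12


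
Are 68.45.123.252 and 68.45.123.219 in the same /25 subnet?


Mask: 255.255.255.128
68.45.123.252 AND mask = 68.45.123.128
68.45.123.219 AND mask = 68.45.123.128
Yes, same subnet (68.45.123.128)


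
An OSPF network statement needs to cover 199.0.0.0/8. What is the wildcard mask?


Subnet mask: 255.0.0.0
Wildcard = 255.255.255.255 - subnet mask
255 - 255 = 0
255 - 0 = 255
255 - 0 = 255
255 - 0 = 255
Wildcard: 0.255.255.255


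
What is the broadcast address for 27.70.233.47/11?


Network: 27.64.0.0/11
Host bits = 21
Set all host bits to 1:
Broadcast: 27.95.255.255


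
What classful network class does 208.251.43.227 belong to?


First octet: 208
Binary: 11010000
110xxxxx -> Class C (192-223)
Class C, default mask 255.255.255.0 (/24)


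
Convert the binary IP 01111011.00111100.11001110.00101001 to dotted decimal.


01111011 = 123
00111100 = 60
11001110 = 206
00101001 = 41
IP: 123.60.206.41


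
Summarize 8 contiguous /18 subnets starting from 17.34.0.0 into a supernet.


Original prefix: /18
Number of subnets: 8 = 2^3
New prefix = 18 - 3 = 15
Supernet: 17.34.0.0/15


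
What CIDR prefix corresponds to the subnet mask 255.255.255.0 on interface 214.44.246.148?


Binary: 11111111.11111111.11111111.00000000
Count leading 1s
Prefix: /24


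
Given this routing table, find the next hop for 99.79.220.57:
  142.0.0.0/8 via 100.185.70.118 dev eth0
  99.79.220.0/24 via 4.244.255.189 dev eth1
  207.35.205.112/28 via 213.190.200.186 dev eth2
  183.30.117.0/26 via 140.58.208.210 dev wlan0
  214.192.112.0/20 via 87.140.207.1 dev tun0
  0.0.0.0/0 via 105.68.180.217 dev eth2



Longest prefix match for 99.79.220.57:
  /8 142.0.0.0: no
  /24 99.79.220.0: MATCH
  /28 207.35.205.112: no
  /26 183.30.117.0: no
  /20 214.192.112.0: no
  /0 0.0.0.0: MATCH
Selected: next-hop 4.244.255.189 via eth1 (matched /24)


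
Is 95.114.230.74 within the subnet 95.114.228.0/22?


Subnet network: 95.114.228.0
Test IP AND mask: 95.114.228.0
Yes, 95.114.230.74 is in 95.114.228.0/22


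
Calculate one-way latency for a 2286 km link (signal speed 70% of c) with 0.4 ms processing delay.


Speed = 0.7 * 3e5 km/s = 210000 km/s
Propagation delay = 2286 / 210000 = 0.0109 s = 10.8857 ms
Processing delay = 0.4 ms
Total one-way latency = 11.2857 ms


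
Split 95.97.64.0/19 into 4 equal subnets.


New prefix = 19 + 2 = 21
Each subnet has 2048 addresses
  95.97.64.0/21
  95.97.72.0/21
  95.97.80.0/21
  95.97.88.0/21
Subnets: 95.97.64.0/21, 95.97.72.0/21, 95.97.80.0/21, 95.97.88.0/21


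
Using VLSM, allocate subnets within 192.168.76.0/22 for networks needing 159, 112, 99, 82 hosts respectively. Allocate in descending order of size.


159 hosts -> /24 (254 usable): 192.168.76.0/24
112 hosts -> /25 (126 usable): 192.168.77.0/25
99 hosts -> /25 (126 usable): 192.168.77.128/25
82 hosts -> /25 (126 usable): 192.168.78.0/25
Allocation: 192.168.76.0/24 (159 hosts, 254 usable); 192.168.77.0/25 (112 hosts, 126 usable); 192.168.77.128/25 (99 hosts, 126 usable); 192.168.78.0/25 (82 hosts, 126 usable)


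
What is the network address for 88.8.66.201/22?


IP:   01011000.00001000.01000010.11001001
Mask: 11111111.11111111.11111100.00000000
AND operation:
Net:  01011000.00001000.01000000.00000000
Network: 88.8.64.0/22


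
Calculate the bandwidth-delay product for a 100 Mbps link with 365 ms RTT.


BDP = bandwidth * RTT
= 100 Mbps * 365 ms
= 100 * 1e6 * 365 / 1000 bits
= 36500000 bits
= 4562500 bytes
= 4455.5664 KB
BDP = 36500000 bits (4562500 bytes)


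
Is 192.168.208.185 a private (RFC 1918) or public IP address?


RFC 1918 private ranges:
  10.0.0.0/8 (10.0.0.0 - 10.255.255.255)
  172.16.0.0/12 (172.16.0.0 - 172.31.255.255)
  192.168.0.0/16 (192.168.0.0 - 192.168.255.255)
Private (in 192.168.0.0/16)


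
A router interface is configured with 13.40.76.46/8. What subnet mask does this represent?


/8 means 8 network bits, 24 host bits
Binary: 11111111000000000000000000000000
Mask: 255.0.0.0


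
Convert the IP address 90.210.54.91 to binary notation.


90 = 01011010
210 = 11010010
54 = 00110110
91 = 01011011
Binary: 01011010.11010010.00110110.01011011


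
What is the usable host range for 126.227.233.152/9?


Network: 126.128.0.0
Broadcast: 126.255.255.255
First usable = network + 1
Last usable = broadcast - 1
Range: 126.128.0.1 to 126.255.255.254


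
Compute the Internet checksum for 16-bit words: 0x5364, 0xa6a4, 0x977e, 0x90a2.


Sum all words (with carry folding):
+ 0x5364 = 0x5364
+ 0xa6a4 = 0xfa08
+ 0x977e = 0x9187
+ 0x90a2 = 0x222a
One's complement: ~0x222a
Checksum = 0xddd5


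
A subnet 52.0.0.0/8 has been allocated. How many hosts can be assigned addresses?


Host bits = 32 - 8 = 24
Total addresses = 2^24 = 16777216
Usable = total - 2 (network and broadcast)
Usable hosts: 16777214


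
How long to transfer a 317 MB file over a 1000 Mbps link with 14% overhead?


Effective throughput = 1000 * (1 - 14/100) = 860 Mbps
File size in Mb = 317 * 8 = 2536 Mb
Time = 2536 / 860
Time = 2.9488 seconds


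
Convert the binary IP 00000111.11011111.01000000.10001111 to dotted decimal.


00000111 = 7
11011111 = 223
01000000 = 64
10001111 = 143
IP: 7.223.64.143


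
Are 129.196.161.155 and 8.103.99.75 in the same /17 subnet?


Mask: 255.255.128.0
129.196.161.155 AND mask = 129.196.128.0
8.103.99.75 AND mask = 8.103.0.0
No, different subnets (129.196.128.0 vs 8.103.0.0)


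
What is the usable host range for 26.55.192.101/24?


Network: 26.55.192.0
Broadcast: 26.55.192.255
First usable = network + 1
Last usable = broadcast - 1
Range: 26.55.192.1 to 26.55.192.254


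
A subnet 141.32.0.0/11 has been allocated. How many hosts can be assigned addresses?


Host bits = 32 - 11 = 21
Total addresses = 2^21 = 2097152
Usable = total - 2 (network and broadcast)
Usable hosts: 2097150


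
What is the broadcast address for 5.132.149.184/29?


Network: 5.132.149.184/29
Host bits = 3
Set all host bits to 1:
Broadcast: 5.132.149.191


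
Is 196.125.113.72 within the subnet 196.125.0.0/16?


Subnet network: 196.125.0.0
Test IP AND mask: 196.125.0.0
Yes, 196.125.113.72 is in 196.125.0.0/16


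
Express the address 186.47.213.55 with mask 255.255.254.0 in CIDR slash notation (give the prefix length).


Binary: 11111111.11111111.11111110.00000000
Count leading 1s
Prefix: /23


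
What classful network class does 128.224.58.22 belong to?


First octet: 128
Binary: 10000000
10xxxxxx -> Class B (128-191)
Class B, default mask 255.255.0.0 (/16)


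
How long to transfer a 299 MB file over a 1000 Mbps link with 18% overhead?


Effective throughput = 1000 * (1 - 18/100) = 820.0 Mbps
File size in Mb = 299 * 8 = 2392 Mb
Time = 2392 / 820.0
Time = 2.9171 seconds


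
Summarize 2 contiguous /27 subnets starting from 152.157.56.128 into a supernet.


Original prefix: /27
Number of subnets: 2 = 2^1
New prefix = 27 - 1 = 26
Supernet: 152.157.56.128/26


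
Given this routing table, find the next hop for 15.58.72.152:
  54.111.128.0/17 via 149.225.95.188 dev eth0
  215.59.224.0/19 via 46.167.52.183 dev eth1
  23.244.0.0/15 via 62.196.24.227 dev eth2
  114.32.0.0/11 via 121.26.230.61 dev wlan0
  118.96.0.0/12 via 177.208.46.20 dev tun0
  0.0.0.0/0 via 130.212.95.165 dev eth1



Longest prefix match for 15.58.72.152:
  /17 54.111.128.0: no
  /19 215.59.224.0: no
  /15 23.244.0.0: no
  /11 114.32.0.0: no
  /12 118.96.0.0: no
  /0 0.0.0.0: MATCH
Selected: next-hop 130.212.95.165 via eth1 (matched /0)


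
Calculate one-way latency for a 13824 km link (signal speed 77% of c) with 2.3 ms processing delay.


Speed = 0.77 * 3e5 km/s = 231000 km/s
Propagation delay = 13824 / 231000 = 0.0598 s = 59.8442 ms
Processing delay = 2.3 ms
Total one-way latency = 62.1442 ms


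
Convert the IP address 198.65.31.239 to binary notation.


198 = 11000110
65 = 01000001
31 = 00011111
239 = 11101111
Binary: 11000110.01000001.00011111.11101111


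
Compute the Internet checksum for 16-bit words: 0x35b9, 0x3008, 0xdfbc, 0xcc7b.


Sum all words (with carry folding):
+ 0x35b9 = 0x35b9
+ 0x3008 = 0x65c1
+ 0xdfbc = 0x457e
+ 0xcc7b = 0x11fa
One's complement: ~0x11fa
Checksum = 0xee05


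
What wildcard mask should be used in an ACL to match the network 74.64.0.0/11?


Subnet mask: 255.224.0.0
Wildcard = 255.255.255.255 - subnet mask
255 - 255 = 0
255 - 224 = 31
255 - 0 = 255
255 - 0 = 255
Wildcard: 0.31.255.255


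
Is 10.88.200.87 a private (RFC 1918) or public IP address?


RFC 1918 private ranges:
  10.0.0.0/8 (10.0.0.0 - 10.255.255.255)
  172.16.0.0/12 (172.16.0.0 - 172.31.255.255)
  192.168.0.0/16 (192.168.0.0 - 192.168.255.255)
Private (in 10.0.0.0/8)


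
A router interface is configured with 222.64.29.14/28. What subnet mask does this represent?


/28 means 28 network bits, 4 host bits
Binary: 11111111111111111111111111110000
Mask: 255.255.255.240


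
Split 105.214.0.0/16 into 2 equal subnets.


New prefix = 16 + 1 = 17
Each subnet has 32768 addresses
  105.214.0.0/17
  105.214.128.0/17
Subnets: 105.214.0.0/17, 105.214.128.0/17


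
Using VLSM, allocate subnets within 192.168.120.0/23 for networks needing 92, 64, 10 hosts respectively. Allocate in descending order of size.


92 hosts -> /25 (126 usable): 192.168.120.0/25
64 hosts -> /25 (126 usable): 192.168.120.128/25
10 hosts -> /28 (14 usable): 192.168.121.0/28
Allocation: 192.168.120.0/25 (92 hosts, 126 usable); 192.168.120.128/25 (64 hosts, 126 usable); 192.168.121.0/28 (10 hosts, 14 usable)


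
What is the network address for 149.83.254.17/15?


IP:   10010101.01010011.11111110.00010001
Mask: 11111111.11111110.00000000.00000000
AND operation:
Net:  10010101.01010010.00000000.00000000
Network: 149.82.0.0/15


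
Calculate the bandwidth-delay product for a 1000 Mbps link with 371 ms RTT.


BDP = bandwidth * RTT
= 1000 Mbps * 371 ms
= 1000 * 1e6 * 371 / 1000 bits
= 371000000 bits
= 46375000 bytes
= 45288.0859 KB
BDP = 371000000 bits (46375000 bytes)


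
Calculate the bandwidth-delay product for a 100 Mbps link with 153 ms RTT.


BDP = bandwidth * RTT
= 100 Mbps * 153 ms
= 100 * 1e6 * 153 / 1000 bits
= 15300000 bits
= 1912500 bytes
= 1867.6758 KB
BDP = 15300000 bits (1912500 bytes)


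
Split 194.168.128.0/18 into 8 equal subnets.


New prefix = 18 + 3 = 21
Each subnet has 2048 addresses
  194.168.128.0/21
  194.168.136.0/21
  194.168.144.0/21
  194.168.152.0/21
  194.168.160.0/21
  194.168.168.0/21
  194.168.176.0/21
  194.168.184.0/21
Subnets: 194.168.128.0/21, 194.168.136.0/21, 194.168.144.0/21, 194.168.152.0/21, 194.168.160.0/21, 194.168.168.0/21, 194.168.176.0/21, 194.168.184.0/21


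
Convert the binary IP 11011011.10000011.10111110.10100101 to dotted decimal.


11011011 = 219
10000011 = 131
10111110 = 190
10100101 = 165
IP: 219.131.190.165


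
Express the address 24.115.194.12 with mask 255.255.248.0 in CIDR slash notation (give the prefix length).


Binary: 11111111.11111111.11111000.00000000
Count leading 1s
Prefix: /21


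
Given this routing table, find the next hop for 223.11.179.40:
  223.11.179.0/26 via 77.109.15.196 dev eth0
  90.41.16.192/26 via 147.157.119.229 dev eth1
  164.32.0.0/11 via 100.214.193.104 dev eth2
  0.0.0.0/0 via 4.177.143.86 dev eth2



Longest prefix match for 223.11.179.40:
  /26 223.11.179.0: MATCH
  /26 90.41.16.192: no
  /11 164.32.0.0: no
  /0 0.0.0.0: MATCH
Selected: next-hop 77.109.15.196 via eth0 (matched /26)


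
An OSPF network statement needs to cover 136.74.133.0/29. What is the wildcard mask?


Subnet mask: 255.255.255.248
Wildcard = 255.255.255.255 - subnet mask
255 - 255 = 0
255 - 255 = 0
255 - 255 = 0
255 - 248 = 7
Wildcard: 0.0.0.7


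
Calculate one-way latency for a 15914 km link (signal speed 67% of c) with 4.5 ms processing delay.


Speed = 0.67 * 3e5 km/s = 201000 km/s
Propagation delay = 15914 / 201000 = 0.0792 s = 79.1741 ms
Processing delay = 4.5 ms
Total one-way latency = 83.6741 ms


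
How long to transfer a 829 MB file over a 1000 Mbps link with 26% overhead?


Effective throughput = 1000 * (1 - 26/100) = 740 Mbps
File size in Mb = 829 * 8 = 6632 Mb
Time = 6632 / 740
Time = 8.9622 seconds


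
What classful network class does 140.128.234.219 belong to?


First octet: 140
Binary: 10001100
10xxxxxx -> Class B (128-191)
Class B, default mask 255.255.0.0 (/16)


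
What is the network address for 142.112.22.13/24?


IP:   10001110.01110000.00010110.00001101
Mask: 11111111.11111111.11111111.00000000
AND operation:
Net:  10001110.01110000.00010110.00000000
Network: 142.112.22.0/24


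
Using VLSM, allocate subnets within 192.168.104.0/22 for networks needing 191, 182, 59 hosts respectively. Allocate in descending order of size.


191 hosts -> /24 (254 usable): 192.168.104.0/24
182 hosts -> /24 (254 usable): 192.168.105.0/24
59 hosts -> /26 (62 usable): 192.168.106.0/26
Allocation: 192.168.104.0/24 (191 hosts, 254 usable); 192.168.105.0/24 (182 hosts, 254 usable); 192.168.106.0/26 (59 hosts, 62 usable)


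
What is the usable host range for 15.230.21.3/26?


Network: 15.230.21.0
Broadcast: 15.230.21.63
First usable = network + 1
Last usable = broadcast - 1
Range: 15.230.21.1 to 15.230.21.62


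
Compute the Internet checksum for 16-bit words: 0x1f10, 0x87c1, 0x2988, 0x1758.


Sum all words (with carry folding):
+ 0x1f10 = 0x1f10
+ 0x87c1 = 0xa6d1
+ 0x2988 = 0xd059
+ 0x1758 = 0xe7b1
One's complement: ~0xe7b1
Checksum = 0x184e


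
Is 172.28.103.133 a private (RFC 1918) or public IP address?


RFC 1918 private ranges:
  10.0.0.0/8 (10.0.0.0 - 10.255.255.255)
  172.16.0.0/12 (172.16.0.0 - 172.31.255.255)
  192.168.0.0/16 (192.168.0.0 - 192.168.255.255)
Private (in 172.16.0.0/12)


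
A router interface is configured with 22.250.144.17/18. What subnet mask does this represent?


/18 means 18 network bits, 14 host bits
Binary: 11111111111111111100000000000000
Mask: 255.255.192.0


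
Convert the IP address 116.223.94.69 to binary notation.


116 = 01110100
223 = 11011111
94 = 01011110
69 = 01000101
Binary: 01110100.11011111.01011110.01000101


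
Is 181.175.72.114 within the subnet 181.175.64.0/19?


Subnet network: 181.175.64.0
Test IP AND mask: 181.175.64.0
Yes, 181.175.72.114 is in 181.175.64.0/19


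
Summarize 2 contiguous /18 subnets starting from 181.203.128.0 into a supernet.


Original prefix: /18
Number of subnets: 2 = 2^1
New prefix = 18 - 1 = 17
Supernet: 181.203.128.0/17


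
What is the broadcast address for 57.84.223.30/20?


Network: 57.84.208.0/20
Host bits = 12
Set all host bits to 1:
Broadcast: 57.84.223.255


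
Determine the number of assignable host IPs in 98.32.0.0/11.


Host bits = 32 - 11 = 21
Total addresses = 2^21 = 2097152
Usable = total - 2 (network and broadcast)
Usable hosts: 2097150


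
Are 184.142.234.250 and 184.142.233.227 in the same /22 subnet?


Mask: 255.255.252.0
184.142.234.250 AND mask = 184.142.232.0
184.142.233.227 AND mask = 184.142.232.0
Yes, same subnet (184.142.232.0)


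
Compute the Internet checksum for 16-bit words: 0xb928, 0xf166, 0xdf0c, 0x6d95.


Sum all words (with carry folding):
+ 0xb928 = 0xb928
+ 0xf166 = 0xaa8f
+ 0xdf0c = 0x899c
+ 0x6d95 = 0xf731
One's complement: ~0xf731
Checksum = 0x08ce
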